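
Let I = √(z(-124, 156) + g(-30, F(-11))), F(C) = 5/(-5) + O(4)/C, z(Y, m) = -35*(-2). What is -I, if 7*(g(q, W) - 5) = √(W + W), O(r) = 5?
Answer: -√(444675 + 308*I*√22)/77 ≈ -8.6603 - 0.014068*I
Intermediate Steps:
z(Y, m) = 70
F(C) = -1 + 5/C (F(C) = 5/(-5) + 5/C = 5*(-⅕) + 5/C = -1 + 5/C)
g(q, W) = 5 + √2*√W/7 (g(q, W) = 5 + √(W + W)/7 = 5 + √(2*W)/7 = 5 + (√2*√W)/7 = 5 + √2*√W/7)
I = √(75 + 4*I*√22/77) (I = √(70 + (5 + √2*√((5 - 1*(-11))/(-11))/7)) = √(70 + (5 + √2*√(-(5 + 11)/11)/7)) = √(70 + (5 + √2*√(-1/11*16)/7)) = √(70 + (5 + √2*√(-16/11)/7)) = √(70 + (5 + √2*(4*I*√11/11)/7)) = √(70 + (5 + 4*I*√22/77)) = √(75 + 4*I*√22/77) ≈ 8.6603 + 0.0141*I)
-I = -√(444675 + 308*I*√22)/77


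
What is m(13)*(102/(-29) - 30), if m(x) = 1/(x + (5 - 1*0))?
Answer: -54/29 ≈ -1.8621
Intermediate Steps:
m(x) = 1/(5 + x) (m(x) = 1/(x + (5 + 0)) = 1/(x + 5) = 1/(5 + x))
m(13)*(102/(-29) - 30) = (102/(-29) - 30)/(5 + 13) = (102*(-1/29) - 30)/18 = (-102/29 - 30)/18 = (1/18)*(-972/29) = -54/29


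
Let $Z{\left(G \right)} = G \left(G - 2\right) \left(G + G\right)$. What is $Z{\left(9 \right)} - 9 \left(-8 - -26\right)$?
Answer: $972$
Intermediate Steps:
$Z{\left(G \right)} = 2 G^{2} \left(-2 + G\right)$ ($Z{\left(G \right)} = G \left(-2 + G\right) 2 G = G 2 G \left(-2 + G\right) = 2 G^{2} \left(-2 + G\right)$)
$Z{\left(9 \right)} - 9 \left(-8 - -26\right) = 2 \cdot 9^{2} \left(-2 + 9\right) - 9 \left(-8 - -26\right) = 2 \cdot 81 \cdot 7 - 9 \left(-8 + 26\right) = 1134 - 162 = 972$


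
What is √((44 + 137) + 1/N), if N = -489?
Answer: 2*√10820103/489 ≈ 13.454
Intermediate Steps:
√((44 + 137) + 1/N) = √((44 + 137) + 1/(-489)) = √(181 - 1/489) = √(88508/489) = 2*√10820103/489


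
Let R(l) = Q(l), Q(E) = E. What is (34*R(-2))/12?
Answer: -17/3 ≈ -5.6667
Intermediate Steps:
R(l) = l
(34*R(-2))/12 = (34*(-2))/12 = -68*1/12 = -17/3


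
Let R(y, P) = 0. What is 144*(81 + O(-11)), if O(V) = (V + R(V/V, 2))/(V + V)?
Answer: 11736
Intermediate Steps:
O(V) = ½ (O(V) = (V + 0)/(V + V) = V/((2*V)) = V*(1/(2*V)) = ½)
144*(81 + O(-11)) = 144*(81 + ½) = 144*(163/2) = 11736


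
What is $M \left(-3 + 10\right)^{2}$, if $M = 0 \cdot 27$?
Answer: $0$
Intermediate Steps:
$M = 0$
$M \left(-3 + 10\right)^{2} = 0 \left(-3 + 10\right)^{2} = 0 \cdot 7^{2} = 0 \cdot 49 = 0$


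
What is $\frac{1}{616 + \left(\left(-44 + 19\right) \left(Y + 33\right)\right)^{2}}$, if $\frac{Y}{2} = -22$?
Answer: $\frac{1}{76241} \approx 1.3116 \cdot 10^{-5}$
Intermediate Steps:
$Y = -44$ ($Y = 2 \left(-22\right) = -44$)
$\frac{1}{616 + \left(\left(-44 + 19\right) \left(Y + 33\right)\right)^{2}} = \frac{1}{616 + \left(\left(-44 + 19\right) \left(-44 + 33\right)\right)^{2}} = \frac{1}{616 + \left(\left(-25\right) \left(-11\right)\right)^{2}} = \frac{1}{616 + 275^{2}} = \frac{1}{616 + 75625} = \frac{1}{76241}$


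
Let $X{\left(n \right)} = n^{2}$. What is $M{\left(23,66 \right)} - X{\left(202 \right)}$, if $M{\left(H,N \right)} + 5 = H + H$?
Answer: $-40763$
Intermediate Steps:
$M{\left(H,N \right)} = -5 + 2 H$ ($M{\left(H,N \right)} = -5 + \left(H + H\right) = -5 + 2 H$)
$M{\left(23,66 \right)} - X{\left(202 \right)} = \left(-5 + 2 \cdot 23\right) - 202^{2} = \left(-5 + 46\right) - 40804 = 41 - 40804 = -40763$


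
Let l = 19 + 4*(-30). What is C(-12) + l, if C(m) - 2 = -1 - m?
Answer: -88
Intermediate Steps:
C(m) = 1 - m (C(m) = 2 + (-1 - m) = 1 - m)
l = -101 (l = 19 - 120 = -101)
C(-12) + l = (1 - 1*(-12)) - 101 = (1 + 12) - 101 = 13 - 101 = -88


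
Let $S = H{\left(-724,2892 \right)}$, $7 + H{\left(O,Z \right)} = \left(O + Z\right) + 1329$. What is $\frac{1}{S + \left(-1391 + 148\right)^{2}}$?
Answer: $\frac{1}{1548539} \approx 6.4577 \cdot 10^{-7}$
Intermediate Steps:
$H{\left(O,Z \right)} = 1322 + O + Z$ ($H{\left(O,Z \right)} = -7 + \left(\left(O + Z\right) + 1329\right) = -7 + \left(1329 + O + Z\right) = 1322 + O + Z$)
$S = 3490$ ($S = 1322 - 724 + 2892 = 3490$)
$\frac{1}{S + \left(-1391 + 148\right)^{2}} = \frac{1}{3490 + \left(-1391 + 148\right)^{2}} = \frac{1}{3490 + \left(-1243\right)^{2}} = \frac{1}{3490 + 1545049} = \frac{1}{1548539}$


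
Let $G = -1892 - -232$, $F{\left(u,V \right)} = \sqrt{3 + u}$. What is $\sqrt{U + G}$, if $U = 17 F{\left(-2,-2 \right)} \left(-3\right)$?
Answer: $i \sqrt{1711} \approx 41.364 i$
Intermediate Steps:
$G = -1660$ ($G = -1892 + 232 = -1660$)
$U = -51$ ($U = 17 \sqrt{3 - 2} \left(-3\right) = 17 \sqrt{1} \left(-3\right) = 17 \cdot 1 \left(-3\right) = 17 \left(-3\right) = -51$)
$\sqrt{U + G} = \sqrt{-51 - 1660} = \sqrt{-1711} = i \sqrt{1711}$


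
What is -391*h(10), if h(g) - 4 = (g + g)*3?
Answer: -25024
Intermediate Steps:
h(g) = 4 + 6*g (h(g) = 4 + (g + g)*3 = 4 + (2*g)*3 = 4 + 6*g)
-391*h(10) = -391*(4 + 6*10) = -391*(4 + 60) = -391*64 = -25024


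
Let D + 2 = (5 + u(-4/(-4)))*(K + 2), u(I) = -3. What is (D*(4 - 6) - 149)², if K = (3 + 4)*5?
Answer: 85849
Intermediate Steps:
K = 35 (K = 7*5 = 35)
D = 72 (D = -2 + (5 - 3)*(35 + 2) = -2 + 2*37 = -2 + 74 = 72)
(D*(4 - 6) - 149)² = (72*(4 - 6) - 149)² = (72*(-2) - 149)² = (-144 - 149)² = (-293)² = 85849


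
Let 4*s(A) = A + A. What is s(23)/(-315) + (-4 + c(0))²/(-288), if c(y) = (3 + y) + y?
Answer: -403/10080 ≈ -0.039980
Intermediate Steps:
s(A) = A/2 (s(A) = (A + A)/4 = (2*A)/4 = A/2)
c(y) = 3 + 2*y
s(23)/(-315) + (-4 + c(0))²/(-288) = ((½)*23)/(-315) + (-4 + (3 + 2*0))²/(-288) = (23/2)*(-1/315) + (-4 + (3 + 0))²*(-1/288) = -23/630 + (-4 + 3)²*(-1/288) = -23/630 + (-1)²*(-1/288) = -23/630 + 1*(-1/288) = -23/630 - 1/288 = -403/10080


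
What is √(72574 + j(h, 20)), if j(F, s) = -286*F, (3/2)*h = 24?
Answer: √67998 ≈ 260.76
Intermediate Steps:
h = 16 (h = (⅔)*24 = 16)
√(72574 + j(h, 20)) = √(72574 - 286*16) = √(72574 - 4576) = √67998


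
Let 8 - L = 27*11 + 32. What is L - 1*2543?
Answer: -2864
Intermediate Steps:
L = -321 (L = 8 - (27*11 + 32) = 8 - (297 + 32) = 8 - 1*329 = 8 - 329 = -321)
L - 1*2543 = -321 - 1*2543 = -321 - 2543 = -2864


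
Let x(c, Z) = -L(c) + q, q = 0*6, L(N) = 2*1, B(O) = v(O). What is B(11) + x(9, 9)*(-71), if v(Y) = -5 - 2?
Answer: 135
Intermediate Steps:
v(Y) = -7
B(O) = -7
L(N) = 2
q = 0
x(c, Z) = -2 (x(c, Z) = -1*2 + 0 = -2 + 0 = -2)
B(11) + x(9, 9)*(-71) = -7 - 2*(-71) = -7 + 142 = 135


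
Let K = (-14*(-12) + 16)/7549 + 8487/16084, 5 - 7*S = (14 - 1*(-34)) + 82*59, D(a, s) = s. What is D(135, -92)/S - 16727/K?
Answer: -9913076627411056/327162784539 ≈ -30300.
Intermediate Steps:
S = -4881/7 (S = 5/7 - ((14 - 1*(-34)) + 82*59)/7 = 5/7 - ((14 + 34) + 4838)/7 = 5/7 - (48 + 4838)/7 = 5/7 - ⅐*4886 = 5/7 - 698 = -4881/7 ≈ -697.29)
K = 67027819/121418116 (K = (168 + 16)*(1/7549) + 8487*(1/16084) = 184*(1/7549) + 8487/16084 = 184/7549 + 8487/16084 = 67027819/121418116 ≈ 0.55204)
D(135, -92)/S - 16727/K = -92/(-4881/7) - 16727/67027819/121418116 = -92*(-7/4881) - 16727*121418116/67027819 = 644/4881 - 2030960826332/67027819 = -9913076627411056/327162784539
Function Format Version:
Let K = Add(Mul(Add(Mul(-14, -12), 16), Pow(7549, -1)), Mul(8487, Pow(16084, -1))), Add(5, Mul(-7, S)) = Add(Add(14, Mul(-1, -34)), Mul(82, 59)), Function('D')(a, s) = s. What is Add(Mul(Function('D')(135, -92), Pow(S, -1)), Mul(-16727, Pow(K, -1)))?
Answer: Rational(-9913076627411056, 327162784539) ≈ -30300.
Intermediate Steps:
S = Rational(-4881, 7) (S = Add(Rational(5, 7), Mul(Rational(-1, 7), Add(Add(14, Mul(-1, -34)), Mul(82, 59)))) = Add(Rational(5, 7), Mul(Rational(-1, 7), Add(Add(14, 34), 4838))) = Add(Rational(5, 7), Mul(Rational(-1, 7), Add(48, 4838))) = Add(Rational(5, 7), Mul(Rational(-1, 7), 4886)) = Add(Rational(5, 7), -698) = Rational(-4881, 7) ≈ -697.29)
K = Rational(67027819, 121418116) (K = Add(Mul(Add(168, 16), Rational(1, 7549)), Mul(8487, Rational(1, 16084))) = Add(Mul(184, Rational(1, 7549)), Rational(8487, 16084)) = Add(Rational(184, 7549), Rational(8487, 16084)) = Rational(67027819, 121418116) ≈ 0.55204)
Add(Mul(Function('D')(135, -92), Pow(S, -1)), Mul(-16727, Pow(K, -1))) = Add(Mul(-92, Pow(Rational(-4881, 7), -1)), Mul(-16727, Pow(Rational(67027819, 121418116), -1))) = Add(Mul(-92, Rational(-7, 4881)), Mul(-16727, Rational(121418116, 67027819))) = Add(Rational(644, 4881), Rational(-2030960826332, 67027819)) = Rational(-9913076627411056, 327162784539)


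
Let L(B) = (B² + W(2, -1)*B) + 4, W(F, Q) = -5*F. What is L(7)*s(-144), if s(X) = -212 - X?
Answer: 1156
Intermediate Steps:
L(B) = 4 + B² - 10*B (L(B) = (B² + (-5*2)*B) + 4 = (B² - 10*B) + 4 = 4 + B² - 10*B)
L(7)*s(-144) = (4 + 7² - 10*7)*(-212 - 1*(-144)) = (4 + 49 - 70)*(-212 + 144) = -17*(-68) = 1156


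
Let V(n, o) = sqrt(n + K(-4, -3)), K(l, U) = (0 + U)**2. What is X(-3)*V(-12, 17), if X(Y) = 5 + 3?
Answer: 8*I*sqrt(3) ≈ 13.856*I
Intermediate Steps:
X(Y) = 8
K(l, U) = U**2
V(n, o) = sqrt(9 + n) (V(n, o) = sqrt(n + (-3)**2) = sqrt(n + 9) = sqrt(9 + n))
X(-3)*V(-12, 17) = 8*sqrt(9 - 12) = 8*sqrt(-3) = 8*(I*sqrt(3)) = 8*I*sqrt(3)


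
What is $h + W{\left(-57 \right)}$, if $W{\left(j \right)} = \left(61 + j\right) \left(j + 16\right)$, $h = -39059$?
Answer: $-39223$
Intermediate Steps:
$W{\left(j \right)} = \left(16 + j\right) \left(61 + j\right)$ ($W{\left(j \right)} = \left(61 + j\right) \left(16 + j\right) = \left(16 + j\right) \left(61 + j\right)$)
$h + W{\left(-57 \right)} = -39059 + \left(976 + \left(-57\right)^{2} + 77 \left(-57\right)\right) = -39059 + \left(976 + 3249 - 4389\right) = -39059 - 164 = -39223$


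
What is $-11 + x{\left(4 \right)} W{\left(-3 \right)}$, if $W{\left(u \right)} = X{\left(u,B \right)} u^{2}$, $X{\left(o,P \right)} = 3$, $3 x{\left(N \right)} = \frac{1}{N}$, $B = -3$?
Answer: $- \frac{35}{4} \approx -8.75$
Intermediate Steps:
$x{\left(N \right)} = \frac{1}{3 N}$
$W{\left(u \right)} = 3 u^{2}$
$-11 + x{\left(4 \right)} W{\left(-3 \right)} = -11 + \frac{1}{3 \cdot 4} \cdot 3 \left(-3\right)^{2} = -11 + \frac{1}{3} \cdot \frac{1}{4} \cdot 3 \cdot 9 = -11 + \frac{1}{12} \cdot 27 = -11 + \frac{9}{4} = - \frac{35}{4}$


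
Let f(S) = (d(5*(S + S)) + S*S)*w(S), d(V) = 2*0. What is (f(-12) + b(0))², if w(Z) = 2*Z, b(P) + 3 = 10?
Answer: 11895601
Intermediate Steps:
b(P) = 7 (b(P) = -3 + 10 = 7)
d(V) = 0
f(S) = 2*S³ (f(S) = (0 + S*S)*(2*S) = (0 + S²)*(2*S) = S²*(2*S) = 2*S³)
(f(-12) + b(0))² = (2*(-12)³ + 7)² = (2*(-1728) + 7)² = (-3456 + 7)² = (-3449)² = 11895601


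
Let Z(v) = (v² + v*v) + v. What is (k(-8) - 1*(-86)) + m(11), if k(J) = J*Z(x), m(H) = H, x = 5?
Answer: -343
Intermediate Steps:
Z(v) = v + 2*v² (Z(v) = (v² + v²) + v = 2*v² + v = v + 2*v²)
k(J) = 55*J (k(J) = J*(5*(1 + 2*5)) = J*(5*(1 + 10)) = J*(5*11) = J*55 = 55*J)
(k(-8) - 1*(-86)) + m(11) = (55*(-8) - 1*(-86)) + 11 = (-440 + 86) + 11 = -354 + 11 = -343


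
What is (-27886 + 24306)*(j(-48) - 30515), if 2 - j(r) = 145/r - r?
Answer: 1312770785/12 ≈ 1.0940e+8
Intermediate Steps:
j(r) = 2 + r - 145/r (j(r) = 2 - (145/r - r) = 2 - (-r + 145/r) = 2 + (r - 145/r) = 2 + r - 145/r)
(-27886 + 24306)*(j(-48) - 30515) = (-27886 + 24306)*((2 - 48 - 145/(-48)) - 30515) = -3580*((2 - 48 - 145*(-1/48)) - 30515) = -3580*((2 - 48 + 145/48) - 30515) = -3580*(-2063/48 - 30515) = -3580*(-1466783/48) = 1312770785/12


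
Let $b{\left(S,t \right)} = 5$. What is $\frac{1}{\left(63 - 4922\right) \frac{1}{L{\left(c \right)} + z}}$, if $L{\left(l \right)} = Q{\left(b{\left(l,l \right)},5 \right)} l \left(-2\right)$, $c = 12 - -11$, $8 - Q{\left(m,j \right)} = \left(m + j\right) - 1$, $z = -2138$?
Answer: $\frac{2092}{4859} \approx 0.43054$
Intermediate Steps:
$Q{\left(m,j \right)} = 9 - j - m$ ($Q{\left(m,j \right)} = 8 - \left(\left(m + j\right) - 1\right) = 8 - \left(\left(j + m\right) - 1\right) = 8 - \left(-1 + j + m\right) = 9 - j - m$)
$c = 23$ ($c = 12 + 11 = 23$)
$L{\left(l \right)} = 2 l$ ($L{\left(l \right)} = \left(9 - 5 - 5\right) l \left(-2\right) = - l \left(-2\right) = 2 l$)
$\frac{1}{\left(63 - 4922\right) \frac{1}{L{\left(c \right)} + z}} = \frac{1}{\left(63 - 4922\right) \frac{1}{2 \cdot 23 - 2138}} = \frac{1}{\left(-4859\right) \frac{1}{46 - 2138}} = \frac{1}{\left(-4859\right) \frac{1}{-2092}} = \frac{1}{\left(-4859\right) \left(- \frac{1}{2092}\right)} = \frac{1}{\frac{4859}{2092}} = \frac{2092}{4859}$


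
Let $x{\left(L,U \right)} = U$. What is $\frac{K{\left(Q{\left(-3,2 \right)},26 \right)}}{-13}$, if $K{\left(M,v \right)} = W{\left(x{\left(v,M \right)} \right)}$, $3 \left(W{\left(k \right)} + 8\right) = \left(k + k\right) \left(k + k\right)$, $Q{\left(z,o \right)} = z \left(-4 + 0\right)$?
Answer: $- \frac{184}{13} \approx -14.154$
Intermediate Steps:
$Q{\left(z,o \right)} = - 4 z$ ($Q{\left(z,o \right)} = z \left(-4\right) = - 4 z$)
$W{\left(k \right)} = -8 + \frac{4 k^{2}}{3}$ ($W{\left(k \right)} = -8 + \frac{\left(k + k\right) \left(k + k\right)}{3} = -8 + \frac{2 k 2 k}{3} = -8 + \frac{4 k^{2}}{3}$)
$K{\left(M,v \right)} = -8 + \frac{4 M^{2}}{3}$
$\frac{K{\left(Q{\left(-3,2 \right)},26 \right)}}{-13} = \frac{-8 + \frac{4 \left(\left(-4\right) \left(-3\right)\right)^{2}}{3}}{-13} = \left(-8 + \frac{4 \cdot 12^{2}}{3}\right) \left(- \frac{1}{13}\right) = \left(-8 + \frac{4}{3} \cdot 144\right) \left(- \frac{1}{13}\right) = \left(-8 + 192\right) \left(- \frac{1}{13}\right) = 184 \left(- \frac{1}{13}\right) = - \frac{184}{13}$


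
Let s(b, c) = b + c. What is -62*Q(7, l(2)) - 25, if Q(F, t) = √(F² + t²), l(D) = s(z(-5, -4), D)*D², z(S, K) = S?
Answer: -25 - 62*√193 ≈ -886.33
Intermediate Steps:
l(D) = D²*(-5 + D) (l(D) = (-5 + D)*D² = D²*(-5 + D))
-62*Q(7, l(2)) - 25 = -62*√(7² + (2²*(-5 + 2))²) - 25 = -62*√(49 + (4*(-3))²) - 25 = -62*√(49 + (-12)²) - 25 = -62*√(49 + 144) - 25 = -62*√193 - 25 = -25 - 62*√193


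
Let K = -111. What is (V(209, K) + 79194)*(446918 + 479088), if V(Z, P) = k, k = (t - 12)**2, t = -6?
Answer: 73634145108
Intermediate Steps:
k = 324 (k = (-6 - 12)**2 = (-18)**2 = 324)
V(Z, P) = 324
(V(209, K) + 79194)*(446918 + 479088) = (324 + 79194)*(446918 + 479088) = 79518*926006 = 73634145108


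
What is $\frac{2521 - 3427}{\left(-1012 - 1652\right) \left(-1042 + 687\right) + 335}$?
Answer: $- \frac{906}{946055} \approx -0.00095766$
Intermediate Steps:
$\frac{2521 - 3427}{\left(-1012 - 1652\right) \left(-1042 + 687\right) + 335} = - \frac{906}{\left(-2664\right) \left(-355\right) + 335} = - \frac{906}{945720 + 335} = - \frac{906}{946055}$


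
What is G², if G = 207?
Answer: 42849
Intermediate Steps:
G² = 207² = 42849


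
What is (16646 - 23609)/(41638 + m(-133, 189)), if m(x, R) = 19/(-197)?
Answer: -124701/745697 ≈ -0.16723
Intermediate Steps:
m(x, R) = -19/197 (m(x, R) = 19*(-1/197) = -19/197)
(16646 - 23609)/(41638 + m(-133, 189)) = (16646 - 23609)/(41638 - 19/197) = -6963/8202667/197 = -6963*197/8202667 = -124701/745697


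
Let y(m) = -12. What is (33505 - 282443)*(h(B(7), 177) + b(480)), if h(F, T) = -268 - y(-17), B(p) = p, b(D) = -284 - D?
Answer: 253916760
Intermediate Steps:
h(F, T) = -256 (h(F, T) = -268 - 1*(-12) = -268 + 12 = -256)
(33505 - 282443)*(h(B(7), 177) + b(480)) = (33505 - 282443)*(-256 + (-284 - 1*480)) = -248938*(-256 + (-284 - 480)) = -248938*(-256 - 764) = -248938*(-1020) = 253916760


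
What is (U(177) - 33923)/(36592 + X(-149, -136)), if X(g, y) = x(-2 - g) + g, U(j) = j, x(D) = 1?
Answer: -16873/18222 ≈ -0.92597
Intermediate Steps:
X(g, y) = 1 + g
(U(177) - 33923)/(36592 + X(-149, -136)) = (177 - 33923)/(36592 + (1 - 149)) = -33746/(36592 - 148) = -33746/36444 = -33746*1/36444 = -16873/18222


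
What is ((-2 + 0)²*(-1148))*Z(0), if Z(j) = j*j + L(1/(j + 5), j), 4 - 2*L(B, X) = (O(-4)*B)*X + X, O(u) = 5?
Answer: -9184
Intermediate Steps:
L(B, X) = 2 - X/2 - 5*B*X/2 (L(B, X) = 2 - ((5*B)*X + X)/2 = 2 - (5*B*X + X)/2 = 2 - (X + 5*B*X)/2 = 2 + (-X/2 - 5*B*X/2) = 2 - X/2 - 5*B*X/2)
Z(j) = 2 + j² - j/2 - 5*j/(2*(5 + j)) (Z(j) = j*j + (2 - j/2 - 5*j/(2*(j + 5))) = j² + (2 - j/2 - 5*j/(2*(5 + j))) = 2 + j² - j/2 - 5*j/(2*(5 + j)))
((-2 + 0)²*(-1148))*Z(0) = ((-2 + 0)²*(-1148))*((-5*0 + (5 + 0)*(4 - 1*0 + 2*0²))/(2*(5 + 0))) = ((-2)²*(-1148))*((½)*(0 + 5*(4 + 0 + 2*0))/5) = (4*(-1148))*((½)*(⅕)*(0 + 5*(4 + 0 + 0))) = -2296*(0 + 5*4)/5 = -2296*(0 + 20)/5 = -2296*20/5 = -4592*2 = -9184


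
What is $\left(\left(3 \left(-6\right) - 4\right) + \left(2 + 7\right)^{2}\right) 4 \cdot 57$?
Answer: $13452$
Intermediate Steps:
$\left(\left(3 \left(-6\right) - 4\right) + \left(2 + 7\right)^{2}\right) 4 \cdot 57 = \left(\left(-18 - 4\right) + 9^{2}\right) 228 = \left(-22 + 81\right) 228 = 59 \cdot 228 = 13452$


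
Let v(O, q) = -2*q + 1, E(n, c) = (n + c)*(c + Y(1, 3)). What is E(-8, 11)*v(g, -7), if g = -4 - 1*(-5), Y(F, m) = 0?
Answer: 495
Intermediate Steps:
g = 1 (g = -4 + 5 = 1)
E(n, c) = c*(c + n) (E(n, c) = (n + c)*(c + 0) = (c + n)*c = c*(c + n))
v(O, q) = 1 - 2*q
E(-8, 11)*v(g, -7) = (11*(11 - 8))*(1 - 2*(-7)) = (11*3)*(1 + 14) = 33*15 = 495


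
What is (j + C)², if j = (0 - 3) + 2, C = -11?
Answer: 144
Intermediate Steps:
j = -1 (j = -3 + 2 = -1)
(j + C)² = (-1 - 11)² = (-12)² = 144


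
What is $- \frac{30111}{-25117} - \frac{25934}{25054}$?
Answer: $\frac{51508358}{314640659} \approx 0.16371$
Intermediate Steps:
$- \frac{30111}{-25117} - \frac{25934}{25054} = \left(-30111\right) \left(- \frac{1}{25117}\right) - \frac{12967}{12527} = \frac{30111}{25117} - \frac{12967}{12527} = \frac{51508358}{314640659}$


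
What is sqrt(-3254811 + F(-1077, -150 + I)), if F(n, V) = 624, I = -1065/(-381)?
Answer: I*sqrt(3254187) ≈ 1803.9*I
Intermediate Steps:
I = 355/127 (I = -1065*(-1/381) = 355/127 ≈ 2.7953)
sqrt(-3254811 + F(-1077, -150 + I)) = sqrt(-3254811 + 624) = sqrt(-3254187) = I*sqrt(3254187)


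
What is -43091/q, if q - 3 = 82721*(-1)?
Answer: 43091/82718 ≈ 0.52094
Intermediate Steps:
q = -82718 (q = 3 + 82721*(-1) = 3 - 82721 = -82718)
-43091/q = -43091/(-82718) = -43091*(-1/82718) = 43091/82718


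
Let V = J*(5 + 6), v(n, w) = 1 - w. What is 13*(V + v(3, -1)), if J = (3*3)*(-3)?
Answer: -3835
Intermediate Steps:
J = -27 (J = 9*(-3) = -27)
V = -297 (V = -27*(5 + 6) = -27*11 = -297)
13*(V + v(3, -1)) = 13*(-297 + (1 - 1*(-1))) = 13*(-297 + (1 + 1)) = 13*(-297 + 2) = 13*(-295) = -3835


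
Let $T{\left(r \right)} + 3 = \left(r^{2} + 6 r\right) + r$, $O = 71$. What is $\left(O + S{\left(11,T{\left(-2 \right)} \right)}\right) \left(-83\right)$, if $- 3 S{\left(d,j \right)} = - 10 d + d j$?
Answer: $- \frac{38678}{3} \approx -12893.0$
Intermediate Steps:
$T{\left(r \right)} = -3 + r^{2} + 7 r$ ($T{\left(r \right)} = -3 + \left(\left(r^{2} + 6 r\right) + r\right) = -3 + \left(r^{2} + 7 r\right) = -3 + r^{2} + 7 r$)
$S{\left(d,j \right)} = \frac{10 d}{3} - \frac{d j}{3}$ ($S{\left(d,j \right)} = - \frac{- 10 d + d j}{3} = \frac{10 d}{3} - \frac{d j}{3}$)
$\left(O + S{\left(11,T{\left(-2 \right)} \right)}\right) \left(-83\right) = \left(71 + \frac{1}{3} \cdot 11 \left(10 - \left(-3 + \left(-2\right)^{2} + 7 \left(-2\right)\right)\right)\right) \left(-83\right) = \left(71 + \frac{1}{3} \cdot 11 \left(10 - \left(-3 + 4 - 14\right)\right)\right) \left(-83\right) = \left(71 + \frac{1}{3} \cdot 11 \left(10 - -13\right)\right) \left(-83\right) = \left(71 + \frac{1}{3} \cdot 11 \left(10 + 13\right)\right) \left(-83\right) = \left(71 + \frac{1}{3} \cdot 11 \cdot 23\right) \left(-83\right) = \left(71 + \frac{253}{3}\right) \left(-83\right) = \frac{466}{3} \left(-83\right) = - \frac{38678}{3}$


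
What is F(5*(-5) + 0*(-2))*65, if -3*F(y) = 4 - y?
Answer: -1885/3 ≈ -628.33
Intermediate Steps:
F(y) = -4/3 + y/3 (F(y) = -(4 - y)/3 = -4/3 + y/3)
F(5*(-5) + 0*(-2))*65 = (-4/3 + (5*(-5) + 0*(-2))/3)*65 = (-4/3 + (-25 + 0)/3)*65 = (-4/3 + (⅓)*(-25))*65 = (-4/3 - 25/3)*65 = -29/3*65 = -1885/3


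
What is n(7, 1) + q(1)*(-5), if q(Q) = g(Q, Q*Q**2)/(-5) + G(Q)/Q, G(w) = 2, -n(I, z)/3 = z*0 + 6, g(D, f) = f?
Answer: -27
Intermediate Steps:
n(I, z) = -18 (n(I, z) = -3*(z*0 + 6) = -3*(0 + 6) = -3*6 = -18)
q(Q) = 2/Q - Q**3/5 (q(Q) = (Q*Q**2)/(-5) + 2/Q = Q**3*(-1/5) + 2/Q = -Q**3/5 + 2/Q = 2/Q - Q**3/5)
n(7, 1) + q(1)*(-5) = -18 + ((1/5)*(10 - 1*1**4)/1)*(-5) = -18 + ((1/5)*1*(10 - 1*1))*(-5) = -18 + ((1/5)*1*(10 - 1))*(-5) = -18 + ((1/5)*1*9)*(-5) = -18 + (9/5)*(-5) = -18 - 9 = -27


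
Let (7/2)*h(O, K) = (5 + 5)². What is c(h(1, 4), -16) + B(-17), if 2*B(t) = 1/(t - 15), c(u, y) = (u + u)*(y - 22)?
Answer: -972807/448 ≈ -2171.4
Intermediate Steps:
h(O, K) = 200/7 (h(O, K) = 2*(5 + 5)²/7 = (2/7)*10² = (2/7)*100 = 200/7)
c(u, y) = 2*u*(-22 + y) (c(u, y) = (2*u)*(-22 + y) = 2*u*(-22 + y))
B(t) = 1/(2*(-15 + t)) (B(t) = 1/(2*(t - 15)) = 1/(2*(-15 + t)))
c(h(1, 4), -16) + B(-17) = 2*(200/7)*(-22 - 16) + 1/(2*(-15 - 17)) = 2*(200/7)*(-38) + (½)/(-32) = -15200/7 + (½)*(-1/32) = -15200/7 - 1/64 = -972807/448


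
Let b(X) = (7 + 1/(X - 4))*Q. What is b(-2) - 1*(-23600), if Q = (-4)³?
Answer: 69488/3 ≈ 23163.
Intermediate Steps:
Q = -64
b(X) = -448 - 64/(-4 + X) (b(X) = (7 + 1/(X - 4))*(-64) = (7 + 1/(-4 + X))*(-64) = -448 - 64/(-4 + X))
b(-2) - 1*(-23600) = 64*(27 - 7*(-2))/(-4 - 2) - 1*(-23600) = 64*(27 + 14)/(-6) + 23600 = 64*(-⅙)*41 + 23600 = -1312/3 + 23600 = 69488/3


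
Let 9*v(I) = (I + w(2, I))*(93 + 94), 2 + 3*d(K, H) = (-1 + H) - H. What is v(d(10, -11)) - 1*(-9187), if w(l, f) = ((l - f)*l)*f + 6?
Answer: 82496/9 ≈ 9166.2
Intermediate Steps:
d(K, H) = -1 (d(K, H) = -⅔ + ((-1 + H) - H)/3 = -⅔ + (⅓)*(-1) = -⅔ - ⅓ = -1)
w(l, f) = 6 + f*l*(l - f) (w(l, f) = (l*(l - f))*f + 6 = f*l*(l - f) + 6 = 6 + f*l*(l - f))
v(I) = 374/3 - 374*I²/9 + 935*I/9 (v(I) = ((I + (6 + I*2² - 1*2*I²))*(93 + 94))/9 = ((I + (6 + I*4 - 2*I²))*187)/9 = ((I + (6 + 4*I - 2*I²))*187)/9 = ((I + (6 - 2*I² + 4*I))*187)/9 = ((6 - 2*I² + 5*I)*187)/9 = (1122 - 374*I² + 935*I)/9 = 374/3 - 374*I²/9 + 935*I/9)
v(d(10, -11)) - 1*(-9187) = (374/3 - 374/9*(-1)² + (935/9)*(-1)) - 1*(-9187) = (374/3 - 374/9*1 - 935/9) + 9187 = (374/3 - 374/9 - 935/9) + 9187 = -187/9 + 9187 = 82496/9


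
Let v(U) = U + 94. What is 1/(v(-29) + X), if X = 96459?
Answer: 1/96524 ≈ 1.0360e-5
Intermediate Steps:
v(U) = 94 + U
1/(v(-29) + X) = 1/((94 - 29) + 96459) = 1/(65 + 96459) = 1/96524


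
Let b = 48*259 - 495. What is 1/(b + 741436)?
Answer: 1/753373 ≈ 1.3274e-6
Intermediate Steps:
b = 11937 (b = 12432 - 495 = 11937)
1/(b + 741436) = 1/(11937 + 741436) = 1/753373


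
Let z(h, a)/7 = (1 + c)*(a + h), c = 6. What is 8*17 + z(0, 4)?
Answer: 332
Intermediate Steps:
z(h, a) = 49*a + 49*h (z(h, a) = 7*((1 + 6)*(a + h)) = 7*(7*(a + h)) = 7*(7*a + 7*h) = 49*a + 49*h)
8*17 + z(0, 4) = 8*17 + (49*4 + 49*0) = 136 + (196 + 0) = 136 + 196 = 332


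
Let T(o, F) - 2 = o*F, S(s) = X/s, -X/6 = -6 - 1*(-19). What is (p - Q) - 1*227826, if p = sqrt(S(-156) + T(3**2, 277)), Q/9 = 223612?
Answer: -2240334 + sqrt(9982)/2 ≈ -2.2403e+6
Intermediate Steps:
Q = 2012508 (Q = 9*223612 = 2012508)
X = -78 (X = -6*(-6 - 1*(-19)) = -6*(-6 + 19) = -6*13 = -78)
S(s) = -78/s
T(o, F) = 2 + F*o (T(o, F) = 2 + o*F = 2 + F*o)
p = sqrt(9982)/2 (p = sqrt(-78/(-156) + (2 + 277*3**2)) = sqrt(-78*(-1/156) + (2 + 277*9)) = sqrt(1/2 + (2 + 2493)) = sqrt(1/2 + 2495) = sqrt(4991/2) = sqrt(9982)/2 ≈ 49.955)
(p - Q) - 1*227826 = (sqrt(9982)/2 - 1*2012508) - 1*227826 = (sqrt(9982)/2 - 2012508) - 227826 = (-2012508 + sqrt(9982)/2) - 227826 = -2240334 + sqrt(9982)/2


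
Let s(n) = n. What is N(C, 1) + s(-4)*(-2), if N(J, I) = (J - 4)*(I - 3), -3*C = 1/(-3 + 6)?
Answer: 146/9 ≈ 16.222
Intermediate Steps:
C = -1/9 (C = -1/(3*(-3 + 6)) = -1/3/3 = -1/3*1/3 = -1/9 ≈ -0.11111)
N(J, I) = (-4 + J)*(-3 + I)
N(C, 1) + s(-4)*(-2) = (12 - 4*1 - 3*(-1/9) + 1*(-1/9)) - 4*(-2) = (12 - 4 + 1/3 - 1/9) + 8 = 74/9 + 8 = 146/9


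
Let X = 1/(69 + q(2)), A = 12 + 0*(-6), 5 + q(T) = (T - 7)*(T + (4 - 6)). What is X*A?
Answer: 3/16 ≈ 0.18750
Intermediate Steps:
q(T) = -5 + (-7 + T)*(-2 + T) (q(T) = -5 + (T - 7)*(T + (4 - 6)) = -5 + (-7 + T)*(T - 2) = -5 + (-7 + T)*(-2 + T))
A = 12 (A = 12 + 0 = 12)
X = 1/64 (X = 1/(69 + (9 + 2² - 9*2)) = 1/(69 + (9 + 4 - 18)) = 1/(69 - 5) = 1/64 ≈ 0.015625)
X*A = (1/64)*12 = 3/16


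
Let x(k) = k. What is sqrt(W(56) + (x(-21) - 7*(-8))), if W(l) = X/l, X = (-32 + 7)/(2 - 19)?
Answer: 3*sqrt(881790)/476 ≈ 5.9183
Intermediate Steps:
X = 25/17 (X = -25/(-17) = -25*(-1/17) = 25/17 ≈ 1.4706)
W(l) = 25/(17*l)
sqrt(W(56) + (x(-21) - 7*(-8))) = sqrt((25/17)/56 + (-21 - 7*(-8))) = sqrt((25/17)*(1/56) + (-21 - 1*(-56))) = sqrt(25/952 + (-21 + 56)) = sqrt(25/952 + 35) = sqrt(33345/952) = 3*sqrt(881790)/476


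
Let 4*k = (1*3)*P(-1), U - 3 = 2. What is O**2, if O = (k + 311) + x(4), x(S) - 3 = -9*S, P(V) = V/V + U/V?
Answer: 75625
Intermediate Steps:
U = 5 (U = 3 + 2 = 5)
P(V) = 1 + 5/V (P(V) = V/V + 5/V = 1 + 5/V)
x(S) = 3 - 9*S
k = -3 (k = ((1*3)*((5 - 1)/(-1)))/4 = (3*(-1*4))/4 = (3*(-4))/4 = (1/4)*(-12) = -3)
O = 275 (O = (-3 + 311) + (3 - 9*4) = 308 + (3 - 36) = 308 - 33 = 275)
O**2 = 275**2 = 75625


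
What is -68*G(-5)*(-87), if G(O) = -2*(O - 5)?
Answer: 118320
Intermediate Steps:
G(O) = 10 - 2*O (G(O) = -2*(-5 + O) = 10 - 2*O)
-68*G(-5)*(-87) = -68*(10 - 2*(-5))*(-87) = -68*(10 + 10)*(-87) = -68*20*(-87) = -1360*(-87) = 118320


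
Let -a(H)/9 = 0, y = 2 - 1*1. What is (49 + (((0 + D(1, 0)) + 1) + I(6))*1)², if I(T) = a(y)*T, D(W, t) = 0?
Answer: 2500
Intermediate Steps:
y = 1 (y = 2 - 1 = 1)
a(H) = 0 (a(H) = -9*0 = 0)
I(T) = 0 (I(T) = 0*T = 0)
(49 + (((0 + D(1, 0)) + 1) + I(6))*1)² = (49 + (((0 + 0) + 1) + 0)*1)² = (49 + ((0 + 1) + 0)*1)² = (49 + (1 + 0)*1)² = (49 + 1*1)² = (49 + 1)² = 50² = 2500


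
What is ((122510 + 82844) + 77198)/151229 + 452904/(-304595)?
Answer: 17571707424/46063597255 ≈ 0.38147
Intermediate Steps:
((122510 + 82844) + 77198)/151229 + 452904/(-304595) = (205354 + 77198)*(1/151229) + 452904*(-1/304595) = 282552*(1/151229) - 452904/304595 = 282552/151229 - 452904/304595 = 17571707424/46063597255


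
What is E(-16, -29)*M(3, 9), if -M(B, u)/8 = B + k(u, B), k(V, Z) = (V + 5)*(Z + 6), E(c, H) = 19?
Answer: -19608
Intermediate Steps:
k(V, Z) = (5 + V)*(6 + Z)
M(B, u) = -240 - 48*B - 48*u - 8*B*u (M(B, u) = -8*(B + (30 + 5*B + 6*u + u*B)) = -8*(B + (30 + 5*B + 6*u + B*u)) = -8*(30 + 6*B + 6*u + B*u) = -240 - 48*B - 48*u - 8*B*u)
E(-16, -29)*M(3, 9) = 19*(-240 - 48*3 - 48*9 - 8*3*9) = 19*(-240 - 144 - 432 - 216) = 19*(-1032) = -19608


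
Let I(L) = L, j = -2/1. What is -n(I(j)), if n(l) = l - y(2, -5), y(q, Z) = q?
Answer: 4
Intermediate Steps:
j = -2 (j = -2*1 = -2)
n(l) = -2 + l (n(l) = l - 1*2 = l - 2 = -2 + l)
-n(I(j)) = -(-2 - 2) = -1*(-4) = 4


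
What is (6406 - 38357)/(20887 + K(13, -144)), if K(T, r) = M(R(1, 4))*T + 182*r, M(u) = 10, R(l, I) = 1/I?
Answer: 31951/5191 ≈ 6.1551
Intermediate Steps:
K(T, r) = 10*T + 182*r
(6406 - 38357)/(20887 + K(13, -144)) = (6406 - 38357)/(20887 + (10*13 + 182*(-144))) = -31951/(20887 + (130 - 26208)) = -31951/(20887 - 26078) = -31951/(-5191) = -31951*(-1/5191) = 31951/5191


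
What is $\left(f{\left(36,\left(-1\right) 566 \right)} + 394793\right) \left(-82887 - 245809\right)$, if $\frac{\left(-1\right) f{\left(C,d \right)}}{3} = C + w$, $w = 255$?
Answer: $-129479928320$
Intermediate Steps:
$f{\left(C,d \right)} = -765 - 3 C$ ($f{\left(C,d \right)} = - 3 \left(C + 255\right) = - 3 \left(255 + C\right) = -765 - 3 C$)
$\left(f{\left(36,\left(-1\right) 566 \right)} + 394793\right) \left(-82887 - 245809\right) = \left(\left(-765 - 108\right) + 394793\right) \left(-82887 - 245809\right) = \left(\left(-765 - 108\right) + 394793\right) \left(-328696\right) = \left(-873 + 394793\right) \left(-328696\right) = 393920 \left(-328696\right) = -129479928320$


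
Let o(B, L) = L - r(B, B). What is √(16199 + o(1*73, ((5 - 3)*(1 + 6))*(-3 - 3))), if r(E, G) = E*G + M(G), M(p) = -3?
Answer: √10789 ≈ 103.87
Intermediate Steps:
r(E, G) = -3 + E*G (r(E, G) = E*G - 3 = -3 + E*G)
o(B, L) = 3 + L - B² (o(B, L) = L - (-3 + B*B) = L - (-3 + B²) = L + (3 - B²) = 3 + L - B²)
√(16199 + o(1*73, ((5 - 3)*(1 + 6))*(-3 - 3))) = √(16199 + (3 + ((5 - 3)*(1 + 6))*(-3 - 3) - (1*73)²)) = √(16199 + (3 + (2*7)*(-6) - 1*73²)) = √(16199 + (3 + 14*(-6) - 1*5329)) = √(16199 + (3 - 84 - 5329)) = √(16199 - 5410) = √10789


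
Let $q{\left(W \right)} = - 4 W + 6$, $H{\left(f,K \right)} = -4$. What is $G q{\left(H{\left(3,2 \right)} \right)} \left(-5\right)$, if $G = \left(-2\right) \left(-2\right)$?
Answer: $-440$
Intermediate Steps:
$q{\left(W \right)} = 6 - 4 W$
$G = 4$
$G q{\left(H{\left(3,2 \right)} \right)} \left(-5\right) = 4 \left(6 - -16\right) \left(-5\right) = 4 \left(6 + 16\right) \left(-5\right) = 4 \cdot 22 \left(-5\right) = 88 \left(-5\right) = -440$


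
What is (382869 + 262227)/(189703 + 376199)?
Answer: 107516/94317 ≈ 1.1399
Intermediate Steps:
(382869 + 262227)/(189703 + 376199) = 645096/565902 = 645096*(1/565902) = 107516/94317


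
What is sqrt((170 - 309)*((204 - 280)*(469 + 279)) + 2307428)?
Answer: 10*sqrt(102093) ≈ 3195.2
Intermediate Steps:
sqrt((170 - 309)*((204 - 280)*(469 + 279)) + 2307428) = sqrt(-(-10564)*748 + 2307428) = sqrt(-139*(-56848) + 2307428) = sqrt(7901872 + 2307428) = sqrt(10209300) = 10*sqrt(102093)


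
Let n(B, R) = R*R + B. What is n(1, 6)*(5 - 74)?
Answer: -2553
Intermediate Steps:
n(B, R) = B + R**2 (n(B, R) = R**2 + B = B + R**2)
n(1, 6)*(5 - 74) = (1 + 6**2)*(5 - 74) = (1 + 36)*(-69) = 37*(-69) = -2553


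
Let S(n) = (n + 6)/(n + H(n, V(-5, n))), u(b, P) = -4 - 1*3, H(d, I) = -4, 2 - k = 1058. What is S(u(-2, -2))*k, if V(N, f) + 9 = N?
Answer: -96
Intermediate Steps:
k = -1056 (k = 2 - 1*1058 = 2 - 1058 = -1056)
V(N, f) = -9 + N
u(b, P) = -7 (u(b, P) = -4 - 3 = -7)
S(n) = (6 + n)/(-4 + n) (S(n) = (n + 6)/(n - 4) = (6 + n)/(-4 + n))
S(u(-2, -2))*k = ((6 - 7)/(-4 - 7))*(-1056) = (-1/(-11))*(-1056) = -1/11*(-1)*(-1056) = (1/11)*(-1056) = -96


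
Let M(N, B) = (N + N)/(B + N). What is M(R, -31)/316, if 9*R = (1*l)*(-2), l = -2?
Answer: -2/21725 ≈ -9.2060e-5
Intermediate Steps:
R = 4/9 (R = ((1*(-2))*(-2))/9 = (-2*(-2))/9 = (⅑)*4 = 4/9 ≈ 0.44444)
M(N, B) = 2*N/(B + N) (M(N, B) = (2*N)/(B + N) = 2*N/(B + N))
M(R, -31)/316 = (2*(4/9)/(-31 + 4/9))/316 = (2*(4/9)/(-275/9))*(1/316) = (2*(4/9)*(-9/275))*(1/316) = -8/275*1/316 = -2/21725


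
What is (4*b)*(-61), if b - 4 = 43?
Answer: -11468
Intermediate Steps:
b = 47 (b = 4 + 43 = 47)
(4*b)*(-61) = (4*47)*(-61) = 188*(-61) = -11468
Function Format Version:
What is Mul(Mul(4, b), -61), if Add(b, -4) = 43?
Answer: -11468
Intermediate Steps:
b = 47 (b = Add(4, 43) = 47)
Mul(Mul(4, b), -61) = Mul(Mul(4, 47), -61) = Mul(188, -61) = -11468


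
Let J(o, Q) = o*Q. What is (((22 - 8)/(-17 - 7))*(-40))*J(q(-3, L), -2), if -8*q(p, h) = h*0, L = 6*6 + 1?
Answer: 0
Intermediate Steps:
L = 37 (L = 36 + 1 = 37)
q(p, h) = 0 (q(p, h) = -h*0/8 = -⅛*0 = 0)
J(o, Q) = Q*o
(((22 - 8)/(-17 - 7))*(-40))*J(q(-3, L), -2) = (((22 - 8)/(-17 - 7))*(-40))*(-2*0) = ((14/(-24))*(-40))*0 = ((14*(-1/24))*(-40))*0 = -7/12*(-40)*0 = (70/3)*0 = 0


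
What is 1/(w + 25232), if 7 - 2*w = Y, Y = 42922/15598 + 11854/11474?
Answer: 8135066/205277062913 ≈ 3.9630e-5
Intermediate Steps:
Y = 15395130/4067533 (Y = 42922*(1/15598) + 11854*(1/11474) = 1951/709 + 5927/5737 = 15395130/4067533 ≈ 3.7849)
w = 13077601/8135066 (w = 7/2 - 1/2*15395130/4067533 = 7/2 - 7697565/4067533 = 13077601/8135066 ≈ 1.6076)
1/(w + 25232) = 1/(13077601/8135066 + 25232) = 1/(205277062913/8135066) = 8135066/205277062913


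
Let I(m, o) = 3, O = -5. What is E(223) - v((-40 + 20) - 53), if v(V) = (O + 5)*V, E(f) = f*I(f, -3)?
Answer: 669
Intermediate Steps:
E(f) = 3*f (E(f) = f*3 = 3*f)
v(V) = 0 (v(V) = (-5 + 5)*V = 0*V = 0)
E(223) - v((-40 + 20) - 53) = 3*223 - 1*0 = 669 + 0 = 669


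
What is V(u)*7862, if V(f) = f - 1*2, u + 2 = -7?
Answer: -86482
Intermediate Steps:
u = -9 (u = -2 - 7 = -9)
V(f) = -2 + f (V(f) = f - 2 = -2 + f)
V(u)*7862 = (-2 - 9)*7862 = -11*7862 = -86482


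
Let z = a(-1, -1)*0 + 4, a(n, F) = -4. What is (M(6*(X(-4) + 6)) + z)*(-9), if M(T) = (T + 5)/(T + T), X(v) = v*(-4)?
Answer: -3579/88 ≈ -40.670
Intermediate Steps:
X(v) = -4*v
M(T) = (5 + T)/(2*T) (M(T) = (5 + T)/((2*T)) = (5 + T)*(1/(2*T)) = (5 + T)/(2*T))
z = 4 (z = -4*0 + 4 = 0 + 4 = 4)
(M(6*(X(-4) + 6)) + z)*(-9) = ((5 + 6*(-4*(-4) + 6))/(2*((6*(-4*(-4) + 6)))) + 4)*(-9) = ((5 + 6*(16 + 6))/(2*((6*(16 + 6)))) + 4)*(-9) = ((5 + 6*22)/(2*((6*22))) + 4)*(-9) = ((1/2)*(5 + 132)/132 + 4)*(-9) = ((1/2)*(1/132)*137 + 4)*(-9) = (137/264 + 4)*(-9) = (1193/264)*(-9) = -3579/88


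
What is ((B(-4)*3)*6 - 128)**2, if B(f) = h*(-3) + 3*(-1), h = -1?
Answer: 16384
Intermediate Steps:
B(f) = 0 (B(f) = -1*(-3) + 3*(-1) = 3 - 3 = 0)
((B(-4)*3)*6 - 128)**2 = ((0*3)*6 - 128)**2 = (0*6 - 128)**2 = (0 - 128)**2 = (-128)**2 = 16384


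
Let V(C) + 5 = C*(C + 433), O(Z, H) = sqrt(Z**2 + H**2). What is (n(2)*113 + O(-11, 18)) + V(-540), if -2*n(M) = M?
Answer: 57662 + sqrt(445) ≈ 57683.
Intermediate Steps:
n(M) = -M/2
O(Z, H) = sqrt(H**2 + Z**2)
V(C) = -5 + C*(433 + C) (V(C) = -5 + C*(C + 433) = -5 + C*(433 + C))
(n(2)*113 + O(-11, 18)) + V(-540) = (-1/2*2*113 + sqrt(18**2 + (-11)**2)) + (-5 + (-540)**2 + 433*(-540)) = (-1*113 + sqrt(324 + 121)) + (-5 + 291600 - 233820) = (-113 + sqrt(445)) + 57775 = 57662 + sqrt(445)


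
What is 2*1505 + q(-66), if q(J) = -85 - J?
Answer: 2991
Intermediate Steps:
2*1505 + q(-66) = 2*1505 + (-85 - 1*(-66)) = 3010 + (-85 + 66) = 3010 - 19 = 2991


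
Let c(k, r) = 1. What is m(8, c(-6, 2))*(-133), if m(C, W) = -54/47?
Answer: 7182/47 ≈ 152.81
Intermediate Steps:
m(C, W) = -54/47 (m(C, W) = -54*1/47 = -54/47)
m(8, c(-6, 2))*(-133) = -54/47*(-133) = 7182/47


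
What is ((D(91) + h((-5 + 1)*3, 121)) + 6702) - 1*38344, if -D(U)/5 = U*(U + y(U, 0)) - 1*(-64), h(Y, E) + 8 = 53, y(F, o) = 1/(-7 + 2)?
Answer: -73231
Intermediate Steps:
y(F, o) = -⅕ (y(F, o) = 1/(-5) = -⅕)
h(Y, E) = 45 (h(Y, E) = -8 + 53 = 45)
D(U) = -320 - 5*U*(-⅕ + U) (D(U) = -5*(U*(U - ⅕) - 1*(-64)) = -5*(U*(-⅕ + U) + 64) = -5*(64 + U*(-⅕ + U)) = -320 - 5*U*(-⅕ + U))
((D(91) + h((-5 + 1)*3, 121)) + 6702) - 1*38344 = (((-320 + 91 - 5*91²) + 45) + 6702) - 1*38344 = (((-320 + 91 - 5*8281) + 45) + 6702) - 38344 = (((-320 + 91 - 41405) + 45) + 6702) - 38344 = ((-41634 + 45) + 6702) - 38344 = (-41589 + 6702) - 38344 = -34887 - 38344 = -73231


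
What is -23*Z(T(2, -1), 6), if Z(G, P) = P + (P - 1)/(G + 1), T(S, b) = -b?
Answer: -391/2 ≈ -195.50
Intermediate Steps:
Z(G, P) = P + (-1 + P)/(1 + G)
-23*Z(T(2, -1), 6) = -23*(-1 + 2*6 - 1*(-1)*6)/(1 - 1*(-1)) = -23*(-1 + 12 + 1*6)/(1 + 1) = -23*(-1 + 12 + 6)/2 = -23*17/2 = -391/2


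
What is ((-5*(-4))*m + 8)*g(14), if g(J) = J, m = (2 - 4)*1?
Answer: -448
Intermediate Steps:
m = -2 (m = -2*1 = -2)
((-5*(-4))*m + 8)*g(14) = (-5*(-4)*(-2) + 8)*14 = (20*(-2) + 8)*14 = (-40 + 8)*14 = -32*14 = -448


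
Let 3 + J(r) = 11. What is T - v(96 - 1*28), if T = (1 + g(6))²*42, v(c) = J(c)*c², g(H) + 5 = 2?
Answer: -36824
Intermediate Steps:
J(r) = 8 (J(r) = -3 + 11 = 8)
g(H) = -3 (g(H) = -5 + 2 = -3)
v(c) = 8*c²
T = 168 (T = (1 - 3)²*42 = (-2)²*42 = 4*42 = 168)
T - v(96 - 1*28) = 168 - 8*(96 - 1*28)² = 168 - 8*(96 - 28)² = 168 - 8*68² = 168 - 8*4624 = 168 - 1*36992 = 168 - 36992 = -36824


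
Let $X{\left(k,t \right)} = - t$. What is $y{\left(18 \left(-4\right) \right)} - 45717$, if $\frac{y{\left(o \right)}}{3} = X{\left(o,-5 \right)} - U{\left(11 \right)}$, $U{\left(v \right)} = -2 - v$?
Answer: $-45663$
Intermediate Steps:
$y{\left(o \right)} = 54$ ($y{\left(o \right)} = 3 \left(\left(-1\right) \left(-5\right) - \left(-2 - 11\right)\right) = 3 \left(5 - \left(-2 - 11\right)\right) = 3 \left(5 - -13\right) = 3 \left(5 + 13\right) = 3 \cdot 18 = 54$)
$y{\left(18 \left(-4\right) \right)} - 45717 = 54 - 45717 = -45663$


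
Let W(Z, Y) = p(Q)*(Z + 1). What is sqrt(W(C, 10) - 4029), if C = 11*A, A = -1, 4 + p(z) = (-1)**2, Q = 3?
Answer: I*sqrt(3999) ≈ 63.238*I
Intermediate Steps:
p(z) = -3 (p(z) = -4 + (-1)**2 = -4 + 1 = -3)
C = -11 (C = 11*(-1) = -11)
W(Z, Y) = -3 - 3*Z (W(Z, Y) = -3*(Z + 1) = -3*(1 + Z) = -3 - 3*Z)
sqrt(W(C, 10) - 4029) = sqrt((-3 - 3*(-11)) - 4029) = sqrt((-3 + 33) - 4029) = sqrt(30 - 4029) = sqrt(-3999) = I*sqrt(3999)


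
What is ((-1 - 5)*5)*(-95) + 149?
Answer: 2999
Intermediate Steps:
((-1 - 5)*5)*(-95) + 149 = -6*5*(-95) + 149 = -30*(-95) + 149 = 2850 + 149 = 2999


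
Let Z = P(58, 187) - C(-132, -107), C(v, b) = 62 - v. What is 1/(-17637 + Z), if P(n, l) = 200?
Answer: -1/17631 ≈ -5.6718e-5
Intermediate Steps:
Z = 6 (Z = 200 - (62 - 1*(-132)) = 200 - (62 + 132) = 200 - 1*194 = 200 - 194 = 6)
1/(-17637 + Z) = 1/(-17637 + 6) = 1/(-17631) = -1/17631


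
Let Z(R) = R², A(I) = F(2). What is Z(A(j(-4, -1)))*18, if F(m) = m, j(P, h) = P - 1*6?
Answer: 72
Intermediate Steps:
j(P, h) = -6 + P (j(P, h) = P - 6 = -6 + P)
A(I) = 2
Z(A(j(-4, -1)))*18 = 2²*18 = 4*18 = 72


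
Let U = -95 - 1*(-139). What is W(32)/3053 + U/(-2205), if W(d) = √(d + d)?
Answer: -116692/6731865 ≈ -0.017334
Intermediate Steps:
W(d) = √2*√d (W(d) = √(2*d) = √2*√d)
U = 44 (U = -95 + 139 = 44)
W(32)/3053 + U/(-2205) = (√2*√32)/3053 + 44/(-2205) = (√2*(4*√2))*(1/3053) + 44*(-1/2205) = 8*(1/3053) - 44/2205 = 8/3053 - 44/2205 = -116692/6731865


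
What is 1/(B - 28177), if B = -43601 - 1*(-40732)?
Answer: -1/31046 ≈ -3.2210e-5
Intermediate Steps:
B = -2869 (B = -43601 + 40732 = -2869)
1/(B - 28177) = 1/(-2869 - 28177) = 1/(-31046) = -1/31046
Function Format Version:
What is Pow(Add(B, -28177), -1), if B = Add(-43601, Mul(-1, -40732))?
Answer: Rational(-1, 31046) ≈ -3.2210e-5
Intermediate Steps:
B = -2869 (B = Add(-43601, 40732) = -2869)
Pow(Add(B, -28177), -1) = Pow(Add(-2869, -28177), -1) = Pow(-31046, -1) = Rational(-1, 31046)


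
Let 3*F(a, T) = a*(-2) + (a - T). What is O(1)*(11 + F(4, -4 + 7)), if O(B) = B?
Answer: 26/3 ≈ 8.6667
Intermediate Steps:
F(a, T) = -T/3 - a/3 (F(a, T) = (a*(-2) + (a - T))/3 = (-2*a + (a - T))/3 = (-T - a)/3 = -T/3 - a/3)
O(1)*(11 + F(4, -4 + 7)) = 1*(11 + (-(-4 + 7)/3 - 1/3*4)) = 1*(11 + (-1/3*3 - 4/3)) = 1*(11 + (-1 - 4/3)) = 1*(11 - 7/3) = 1*(26/3) = 26/3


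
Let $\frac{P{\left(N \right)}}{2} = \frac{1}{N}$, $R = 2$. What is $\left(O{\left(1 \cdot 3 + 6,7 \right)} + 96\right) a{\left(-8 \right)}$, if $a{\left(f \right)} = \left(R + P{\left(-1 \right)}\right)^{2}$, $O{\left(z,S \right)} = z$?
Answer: $0$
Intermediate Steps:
$P{\left(N \right)} = \frac{2}{N}$
$a{\left(f \right)} = 0$ ($a{\left(f \right)} = \left(2 + \frac{2}{-1}\right)^{2} = \left(2 + 2 \left(-1\right)\right)^{2} = \left(2 - 2\right)^{2} = 0^{2} = 0$)
$\left(O{\left(1 \cdot 3 + 6,7 \right)} + 96\right) a{\left(-8 \right)} = \left(\left(1 \cdot 3 + 6\right) + 96\right) 0 = \left(\left(3 + 6\right) + 96\right) 0 = \left(9 + 96\right) 0 = 105 \cdot 0 = 0$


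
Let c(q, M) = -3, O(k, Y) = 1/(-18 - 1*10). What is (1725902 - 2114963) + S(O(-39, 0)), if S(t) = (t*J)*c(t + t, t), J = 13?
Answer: -10893669/28 ≈ -3.8906e+5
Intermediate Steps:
O(k, Y) = -1/28 (O(k, Y) = 1/(-18 - 10) = 1/(-28) = -1/28)
S(t) = -39*t (S(t) = (t*13)*(-3) = (13*t)*(-3) = -39*t)
(1725902 - 2114963) + S(O(-39, 0)) = (1725902 - 2114963) - 39*(-1/28) = -389061 + 39/28 = -10893669/28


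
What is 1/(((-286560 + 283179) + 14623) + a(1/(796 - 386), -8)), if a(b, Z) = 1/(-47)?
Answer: 47/528373 ≈ 8.8952e-5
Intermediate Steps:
a(b, Z) = -1/47
1/(((-286560 + 283179) + 14623) + a(1/(796 - 386), -8)) = 1/(((-286560 + 283179) + 14623) - 1/47) = 1/((-3381 + 14623) - 1/47) = 1/(11242 - 1/47) = 1/(528373/47) = 47/528373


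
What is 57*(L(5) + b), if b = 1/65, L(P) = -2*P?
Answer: -36993/65 ≈ -569.12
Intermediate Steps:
b = 1/65 ≈ 0.015385
57*(L(5) + b) = 57*(-2*5 + 1/65) = 57*(-10 + 1/65) = 57*(-649/65) = -36993/65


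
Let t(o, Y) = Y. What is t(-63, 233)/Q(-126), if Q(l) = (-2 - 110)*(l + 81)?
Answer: 233/5040 ≈ 0.046230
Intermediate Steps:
Q(l) = -9072 - 112*l (Q(l) = -112*(81 + l) = -9072 - 112*l)
t(-63, 233)/Q(-126) = 233/(-9072 - 112*(-126)) = 233/(-9072 + 14112) = 233/5040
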